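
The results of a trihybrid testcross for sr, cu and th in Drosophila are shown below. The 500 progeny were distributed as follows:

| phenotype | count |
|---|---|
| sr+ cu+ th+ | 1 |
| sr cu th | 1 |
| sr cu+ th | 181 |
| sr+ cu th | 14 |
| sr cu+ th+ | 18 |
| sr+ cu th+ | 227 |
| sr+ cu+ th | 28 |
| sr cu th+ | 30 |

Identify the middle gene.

The two most frequent reciprocal classes, sr cu+ th and sr+ cu th+, are the parental types, so the F1 was sr cu+ th / sr+ cu th+.
The two rarest classes, sr cu th and sr+ cu+ th+, are the double crossovers. Comparing them with the parentals, only the cu allele has switched, so cu is the middle locus and the order is th – cu – sr.

cu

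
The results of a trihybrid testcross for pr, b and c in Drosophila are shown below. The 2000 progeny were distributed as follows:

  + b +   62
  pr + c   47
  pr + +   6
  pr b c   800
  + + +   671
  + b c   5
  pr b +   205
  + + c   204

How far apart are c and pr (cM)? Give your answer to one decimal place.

21.0 cM

The two most frequent reciprocal classes, + + + and pr b c, are the parental types, so the F1 was + + + / pr b c.
The two rarest classes, pr + + and + b c, are the double crossovers. Comparing them with the parentals, only the pr allele has switched, so pr is the middle locus and the order is b – pr – c.
Crossovers in the pr–c interval produce the single-crossover classes + + c and pr b + (204 + 205 = 409) plus the double crossovers (11).
RF(pr–c) = (409 + 11) / 2000 = 420/2000 = 0.2100 → 21.0 cM.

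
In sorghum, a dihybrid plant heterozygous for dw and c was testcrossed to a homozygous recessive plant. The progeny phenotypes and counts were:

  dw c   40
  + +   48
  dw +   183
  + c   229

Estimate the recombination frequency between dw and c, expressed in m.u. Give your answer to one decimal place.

17.6 m.u.

The two most frequent classes, + c (229) and dw + (183), are the parental types, so the F1 was + c / dw +.
The recombinant classes are + + and dw c: 48 + 40 = 88.
Recombination frequency = 88/500 = 0.1760 ≈ 17.6%, i.e. 17.6 m.u.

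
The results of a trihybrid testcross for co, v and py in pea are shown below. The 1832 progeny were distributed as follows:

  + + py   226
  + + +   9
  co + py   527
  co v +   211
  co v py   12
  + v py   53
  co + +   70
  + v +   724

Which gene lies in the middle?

The two most frequent reciprocal classes, + v + and co + py, are the parental types, so the F1 was + v + / co + py.
The two rarest classes, + + + and co v py, are the double crossovers. Comparing them with the parentals, only the v allele has switched, so v is the middle locus and the order is py – v – co.

v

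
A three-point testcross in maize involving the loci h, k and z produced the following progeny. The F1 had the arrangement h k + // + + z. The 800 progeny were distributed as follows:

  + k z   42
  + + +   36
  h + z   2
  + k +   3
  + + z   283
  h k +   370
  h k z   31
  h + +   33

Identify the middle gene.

The two rarest classes, + k + and h + z, are the double crossovers. Comparing them with the parentals, only the h allele has switched, so h is the middle locus and the order is z – h – k.

h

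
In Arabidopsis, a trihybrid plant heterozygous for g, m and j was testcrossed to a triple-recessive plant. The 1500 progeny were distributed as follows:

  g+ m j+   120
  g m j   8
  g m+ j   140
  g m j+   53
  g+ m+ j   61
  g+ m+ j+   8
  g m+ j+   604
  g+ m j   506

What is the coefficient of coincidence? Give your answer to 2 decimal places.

The two most frequent reciprocal classes, g m+ j+ and g+ m j, are the parental types, so the F1 was g m+ j+ / g+ m j.
The two rarest classes, g+ m+ j+ and g m j, are the double crossovers. Comparing them with the parentals, only the g allele has switched, so g is the middle locus and the order is j – g – m.
j–g: (260 + 16)/1500 = 0.1840; g–m: (114 + 16)/1500 = 0.0867.
Expected DCO frequency = 0.1840 × 0.0867 ≈ 0.01595; observed = 16/1500 ≈ 0.01067.
Coefficient of coincidence = 0.01067/0.01595 ≈ 0.67.

0.67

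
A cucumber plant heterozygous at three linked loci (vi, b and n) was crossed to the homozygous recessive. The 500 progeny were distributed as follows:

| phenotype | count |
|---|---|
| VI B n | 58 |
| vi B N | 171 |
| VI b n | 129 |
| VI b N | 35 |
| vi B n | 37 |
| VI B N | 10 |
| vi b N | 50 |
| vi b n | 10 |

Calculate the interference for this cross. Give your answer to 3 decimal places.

The two most frequent reciprocal classes, vi B N and VI b n, are the parental types, so the F1 was vi B N / VI b n.
The two rarest classes, VI B N and vi b n, are the double crossovers. Comparing them with the parentals, only the vi allele has switched, so vi is the middle locus and the order is n – vi – b.
n–vi: (72 + 20)/500 = 0.1840; vi–b: (108 + 20)/500 = 0.2560.
Expected DCO frequency = 0.1840 × 0.2560 ≈ 0.04710; observed = 20/500 ≈ 0.04000.
Coefficient of coincidence = 0.04000/0.04710 ≈ 0.849; interference = 1 − 0.849 = 0.151.

0.151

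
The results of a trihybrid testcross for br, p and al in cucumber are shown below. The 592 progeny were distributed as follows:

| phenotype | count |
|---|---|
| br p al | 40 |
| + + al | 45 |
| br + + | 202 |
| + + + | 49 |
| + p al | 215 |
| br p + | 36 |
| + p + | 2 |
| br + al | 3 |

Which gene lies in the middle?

The two most frequent reciprocal classes, br + + and + p al, are the parental types, so the F1 was br + + / + p al.
The two rarest classes, br + al and + p +, are the double crossovers. Comparing them with the parentals, only the al allele has switched, so al is the middle locus and the order is p – al – br.

al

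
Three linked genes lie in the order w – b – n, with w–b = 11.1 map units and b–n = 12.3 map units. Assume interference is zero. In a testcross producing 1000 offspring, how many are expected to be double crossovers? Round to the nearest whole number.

14

Map distances give recombination frequencies of 0.111 and 0.123 for the two intervals.
With no interference, expected double-crossover frequency = 0.111 × 0.123 = 0.01365.
Expected number = 0.01365 × 1000 = 13.65 ≈ 14.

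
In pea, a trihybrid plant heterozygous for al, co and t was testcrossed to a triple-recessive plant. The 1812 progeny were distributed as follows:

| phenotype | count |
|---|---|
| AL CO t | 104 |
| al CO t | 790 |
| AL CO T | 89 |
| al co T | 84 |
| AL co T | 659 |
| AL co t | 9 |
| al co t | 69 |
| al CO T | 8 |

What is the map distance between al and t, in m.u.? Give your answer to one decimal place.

The two most frequent reciprocal classes, al CO t and AL co T, are the parental types, so the F1 was al CO t / AL co T.
The two rarest classes, al CO T and AL co t, are the double crossovers. Comparing them with the parentals, only the t allele has switched, so t is the middle locus and the order is co – t – al.
Crossovers in the t–al interval produce the single-crossover classes AL CO t and al co T (104 + 84 = 188) plus the double crossovers (17).
RF(t–al) = (188 + 17) / 1812 = 205/1812 = 0.1131 → 11.3 m.u.

11.3 m.u.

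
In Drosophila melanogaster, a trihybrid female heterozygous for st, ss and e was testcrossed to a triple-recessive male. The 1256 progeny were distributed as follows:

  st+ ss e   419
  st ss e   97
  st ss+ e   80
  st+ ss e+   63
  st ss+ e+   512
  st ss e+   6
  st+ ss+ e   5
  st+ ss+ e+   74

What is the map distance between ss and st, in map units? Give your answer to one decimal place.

14.5 map units

The two most frequent reciprocal classes, st ss+ e+ and st+ ss e, are the parental types, so the F1 was st ss+ e+ / st+ ss e.
The two rarest classes, st ss e+ and st+ ss+ e, are the double crossovers. Comparing them with the parentals, only the ss allele has switched, so ss is the middle locus and the order is e – ss – st.
Crossovers in the ss–st interval produce the single-crossover classes st+ ss+ e+ and st ss e (74 + 97 = 171) plus the double crossovers (11).
RF(ss–st) = (171 + 11) / 1256 = 182/1256 = 0.1449 → 14.5 map units.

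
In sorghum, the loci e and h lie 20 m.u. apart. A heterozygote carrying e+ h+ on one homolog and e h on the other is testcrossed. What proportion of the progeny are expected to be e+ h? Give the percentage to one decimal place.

A map distance of 20 m.u. corresponds to a recombination frequency of 0.200.
The F1 is e+ h+ / e h, so e+ h is a recombinant gamete class with expected frequency r/2 = 0.200/2 = 0.1000.
That is 0.1000 = 10.0% of the progeny.

10.0%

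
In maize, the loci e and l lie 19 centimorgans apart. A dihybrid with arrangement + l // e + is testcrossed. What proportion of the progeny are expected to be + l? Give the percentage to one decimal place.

40.5%

A map distance of 19 centimorgans corresponds to a recombination frequency of 0.190.
The F1 is + l / e +, so + l is a parental gamete class with expected frequency (1 − r)/2 = 0.810/2 = 0.4050.
That is 0.4050 = 40.5% of the progeny.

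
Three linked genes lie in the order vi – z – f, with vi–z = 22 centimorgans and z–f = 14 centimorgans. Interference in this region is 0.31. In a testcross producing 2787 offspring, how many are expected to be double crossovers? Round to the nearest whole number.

59

Map distances give recombination frequencies of 0.220 and 0.140 for the two intervals.
With interference 0.31 (so coincidence = 0.69), expected double-crossover frequency = 0.220 × 0.140 × 0.69 = 0.02125.
Expected number = 0.02125 × 2787 = 59.23 ≈ 59.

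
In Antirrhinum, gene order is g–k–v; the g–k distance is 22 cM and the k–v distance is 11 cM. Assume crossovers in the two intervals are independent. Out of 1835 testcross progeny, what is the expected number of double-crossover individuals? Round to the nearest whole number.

Map distances give recombination frequencies of 0.220 and 0.110 for the two intervals.
With no interference, expected double-crossover frequency = 0.220 × 0.110 = 0.02420.
Expected number = 0.02420 × 1835 = 44.41 ≈ 44.

44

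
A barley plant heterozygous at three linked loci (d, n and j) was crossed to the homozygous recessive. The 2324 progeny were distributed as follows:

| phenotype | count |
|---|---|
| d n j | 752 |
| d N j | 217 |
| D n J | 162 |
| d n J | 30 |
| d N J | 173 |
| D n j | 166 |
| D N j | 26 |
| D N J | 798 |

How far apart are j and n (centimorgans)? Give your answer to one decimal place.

18.7 centimorgans

The two most frequent reciprocal classes, D N J and d n j, are the parental types, so the F1 was D N J / d n j.
The two rarest classes, D N j and d n J, are the double crossovers. Comparing them with the parentals, only the j allele has switched, so j is the middle locus and the order is d – j – n.
Crossovers in the j–n interval produce the single-crossover classes D n J and d N j (162 + 217 = 379) plus the double crossovers (56).
RF(j–n) = (379 + 56) / 2324 = 435/2324 = 0.1872 → 18.7 centimorgans.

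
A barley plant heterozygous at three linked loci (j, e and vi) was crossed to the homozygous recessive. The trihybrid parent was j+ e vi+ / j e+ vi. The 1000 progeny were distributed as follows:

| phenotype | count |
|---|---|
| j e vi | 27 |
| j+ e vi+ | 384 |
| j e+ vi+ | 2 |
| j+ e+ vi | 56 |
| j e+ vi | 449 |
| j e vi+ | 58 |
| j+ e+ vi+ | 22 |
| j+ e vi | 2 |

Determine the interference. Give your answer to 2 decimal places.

0.36

The two rarest classes, j+ e vi and j e+ vi+, are the double crossovers. Comparing them with the parentals, only the vi allele has switched, so vi is the middle locus and the order is e – vi – j.
e–vi: (49 + 4)/1000 = 0.0530; vi–j: (114 + 4)/1000 = 0.1180.
Expected DCO frequency = 0.0530 × 0.1180 ≈ 0.00625; observed = 4/1000 ≈ 0.00400.
Coefficient of coincidence = 0.00400/0.00625 ≈ 0.64; interference = 1 − 0.64 = 0.36.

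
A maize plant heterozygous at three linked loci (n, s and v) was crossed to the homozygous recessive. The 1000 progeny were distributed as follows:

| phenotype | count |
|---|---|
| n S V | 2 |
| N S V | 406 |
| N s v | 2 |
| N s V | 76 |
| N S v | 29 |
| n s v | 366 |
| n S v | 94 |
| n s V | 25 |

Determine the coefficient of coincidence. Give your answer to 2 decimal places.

The two most frequent reciprocal classes, n s v and N S V, are the parental types, so the F1 was n s v / N S V.
The two rarest classes, N s v and n S V, are the double crossovers. Comparing them with the parentals, only the n allele has switched, so n is the middle locus and the order is s – n – v.
s–n: (170 + 4)/1000 = 0.1740; n–v: (54 + 4)/1000 = 0.0580.
Expected DCO frequency = 0.1740 × 0.0580 ≈ 0.01009; observed = 4/1000 ≈ 0.00400.
Coefficient of coincidence = 0.00400/0.01009 ≈ 0.40.

0.40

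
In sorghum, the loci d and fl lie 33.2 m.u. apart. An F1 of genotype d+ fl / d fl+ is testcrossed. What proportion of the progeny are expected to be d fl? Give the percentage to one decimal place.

A map distance of 33.2 m.u. corresponds to a recombination frequency of 0.332.
The F1 is d+ fl / d fl+, so d fl is a recombinant gamete class with expected frequency r/2 = 0.332/2 = 0.1660.
That is 0.1660 = 16.6% of the progeny.

16.6%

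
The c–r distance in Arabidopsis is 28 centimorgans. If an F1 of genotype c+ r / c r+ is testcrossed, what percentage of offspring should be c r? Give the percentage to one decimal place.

14.0%

A map distance of 28 centimorgans corresponds to a recombination frequency of 0.280.
The F1 is c+ r / c r+, so c r is a recombinant gamete class with expected frequency r/2 = 0.280/2 = 0.1400.
That is 0.1400 = 14.0% of the progeny.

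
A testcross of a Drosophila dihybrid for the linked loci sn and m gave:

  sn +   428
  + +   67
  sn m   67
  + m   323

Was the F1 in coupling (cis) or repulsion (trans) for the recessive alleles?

trans

The two most frequent classes are + m (323) and sn + (428); these are the parental (non-recombinant) types.
So the F1 carried + m on one chromosome and sn + on the other — the recessive alleles are on opposite chromosomes (trans / repulsion).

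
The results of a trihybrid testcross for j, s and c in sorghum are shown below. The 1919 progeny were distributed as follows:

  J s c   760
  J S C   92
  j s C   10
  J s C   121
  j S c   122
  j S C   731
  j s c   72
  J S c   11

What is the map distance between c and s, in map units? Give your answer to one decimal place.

The two most frequent reciprocal classes, j S C and J s c, are the parental types, so the F1 was j S C / J s c.
The two rarest classes, j s C and J S c, are the double crossovers. Comparing them with the parentals, only the s allele has switched, so s is the middle locus and the order is j – s – c.
Crossovers in the s–c interval produce the single-crossover classes j S c and J s C (122 + 121 = 243) plus the double crossovers (21).
RF(s–c) = (243 + 21) / 1919 = 264/1919 = 0.1376 → 13.8 map units.

13.8 map units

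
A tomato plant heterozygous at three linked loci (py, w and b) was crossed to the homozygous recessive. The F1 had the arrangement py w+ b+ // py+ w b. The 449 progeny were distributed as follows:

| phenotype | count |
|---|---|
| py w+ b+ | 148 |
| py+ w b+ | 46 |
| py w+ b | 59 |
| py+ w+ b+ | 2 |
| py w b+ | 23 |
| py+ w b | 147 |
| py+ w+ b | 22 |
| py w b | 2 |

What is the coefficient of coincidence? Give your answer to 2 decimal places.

The two rarest classes, py+ w+ b+ and py w b, are the double crossovers. Comparing them with the parentals, only the py allele has switched, so py is the middle locus and the order is b – py – w.
b–py: (105 + 4)/449 = 0.2428; py–w: (45 + 4)/449 = 0.1091.
Expected DCO frequency = 0.2428 × 0.1091 ≈ 0.02649; observed = 4/449 ≈ 0.00891.
Coefficient of coincidence = 0.00891/0.02649 ≈ 0.34.

0.34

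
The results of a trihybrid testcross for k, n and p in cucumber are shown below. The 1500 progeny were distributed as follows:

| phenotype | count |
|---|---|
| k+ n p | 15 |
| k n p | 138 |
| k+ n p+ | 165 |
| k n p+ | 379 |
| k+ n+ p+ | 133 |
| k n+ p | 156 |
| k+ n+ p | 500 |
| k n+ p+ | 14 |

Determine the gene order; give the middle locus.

n

The two most frequent reciprocal classes, k n p+ and k+ n+ p, are the parental types, so the F1 was k n p+ / k+ n+ p.
The two rarest classes, k n+ p+ and k+ n p, are the double crossovers. Comparing them with the parentals, only the n allele has switched, so n is the middle locus and the order is k – n – p.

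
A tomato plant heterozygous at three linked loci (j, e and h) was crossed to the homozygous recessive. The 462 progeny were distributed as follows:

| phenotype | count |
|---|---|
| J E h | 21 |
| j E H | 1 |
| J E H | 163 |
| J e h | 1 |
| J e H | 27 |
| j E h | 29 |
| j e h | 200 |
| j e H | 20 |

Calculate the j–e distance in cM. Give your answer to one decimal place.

The two most frequent reciprocal classes, J E H and j e h, are the parental types, so the F1 was J E H / j e h.
The two rarest classes, j E H and J e h, are the double crossovers. Comparing them with the parentals, only the j allele has switched, so j is the middle locus and the order is h – j – e.
Crossovers in the j–e interval produce the single-crossover classes J e H and j E h (27 + 29 = 56) plus the double crossovers (2).
RF(j–e) = (56 + 2) / 462 = 58/462 = 0.1255 → 12.6 cM.

12.6 cM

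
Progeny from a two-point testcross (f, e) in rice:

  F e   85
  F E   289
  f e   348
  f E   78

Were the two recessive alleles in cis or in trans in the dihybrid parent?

cis

The two most frequent classes are F E (289) and f e (348); these are the parental (non-recombinant) types.
So the F1 carried F E on one chromosome and f e on the other — the recessive alleles are on the same chromosome (cis / coupling).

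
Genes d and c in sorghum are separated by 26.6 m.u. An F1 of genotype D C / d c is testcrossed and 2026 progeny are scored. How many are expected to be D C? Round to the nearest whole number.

744

A map distance of 26.6 m.u. corresponds to a recombination frequency of 0.266.
The F1 is D C / d c, so D C is a parental gamete class with expected frequency (1 − r)/2 = 0.734/2 = 0.3670.
Expected number = 0.3670 × 2026 = 743.54 ≈ 744.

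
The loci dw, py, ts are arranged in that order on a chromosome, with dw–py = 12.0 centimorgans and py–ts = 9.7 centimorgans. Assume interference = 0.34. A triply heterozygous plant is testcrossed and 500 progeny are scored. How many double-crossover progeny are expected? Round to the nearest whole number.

Map distances give recombination frequencies of 0.120 and 0.097 for the two intervals.
With interference 0.34 (so coincidence = 0.66), expected double-crossover frequency = 0.120 × 0.097 × 0.66 = 0.00768.
Expected number = 0.00768 × 500 = 3.84 ≈ 4.

4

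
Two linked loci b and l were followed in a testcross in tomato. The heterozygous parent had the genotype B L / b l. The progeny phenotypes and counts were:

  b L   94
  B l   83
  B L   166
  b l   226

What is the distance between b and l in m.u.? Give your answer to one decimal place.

The recombinant classes are B l and b L: 83 + 94 = 177.
Recombination frequency = 177/569 = 0.3111 ≈ 31.1%, i.e. 31.1 m.u.

31.1 m.u.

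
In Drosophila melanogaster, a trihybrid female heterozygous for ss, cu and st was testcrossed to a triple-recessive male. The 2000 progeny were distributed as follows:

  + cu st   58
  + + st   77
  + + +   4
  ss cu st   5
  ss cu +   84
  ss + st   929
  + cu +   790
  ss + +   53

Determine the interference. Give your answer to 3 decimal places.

0.118

The two most frequent reciprocal classes, + cu + and ss + st, are the parental types, so the F1 was + cu + / ss + st.
The two rarest classes, + + + and ss cu st, are the double crossovers. Comparing them with the parentals, only the cu allele has switched, so cu is the middle locus and the order is ss – cu – st.
ss–cu: (161 + 9)/2000 = 0.0850; cu–st: (111 + 9)/2000 = 0.0600.
Expected DCO frequency = 0.0850 × 0.0600 ≈ 0.00510; observed = 9/2000 ≈ 0.00450.
Coefficient of coincidence = 0.00450/0.00510 ≈ 0.882; interference = 1 − 0.882 = 0.118.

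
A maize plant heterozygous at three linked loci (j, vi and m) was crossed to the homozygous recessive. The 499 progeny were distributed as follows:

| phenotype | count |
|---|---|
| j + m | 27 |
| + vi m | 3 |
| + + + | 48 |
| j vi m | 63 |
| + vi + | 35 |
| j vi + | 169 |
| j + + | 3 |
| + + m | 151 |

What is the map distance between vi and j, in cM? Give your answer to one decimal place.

The two most frequent reciprocal classes, + + m and j vi +, are the parental types, so the F1 was + + m / j vi +.
The two rarest classes, + vi m and j + +, are the double crossovers. Comparing them with the parentals, only the vi allele has switched, so vi is the middle locus and the order is j – vi – m.
Crossovers in the j–vi interval produce the single-crossover classes j + m and + vi + (27 + 35 = 62) plus the double crossovers (6).
RF(j–vi) = (62 + 6) / 499 = 68/499 = 0.1363 → 13.6 cM.

13.6 cM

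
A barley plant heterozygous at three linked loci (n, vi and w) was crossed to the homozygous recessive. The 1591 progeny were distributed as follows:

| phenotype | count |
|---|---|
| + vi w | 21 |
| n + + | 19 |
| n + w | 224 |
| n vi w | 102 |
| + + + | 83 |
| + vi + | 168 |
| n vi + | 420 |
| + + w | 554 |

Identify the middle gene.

The two most frequent reciprocal classes, + + w and n vi +, are the parental types, so the F1 was + + w / n vi +.
The two rarest classes, + vi w and n + +, are the double crossovers. Comparing them with the parentals, only the vi allele has switched, so vi is the middle locus and the order is n – vi – w.

vi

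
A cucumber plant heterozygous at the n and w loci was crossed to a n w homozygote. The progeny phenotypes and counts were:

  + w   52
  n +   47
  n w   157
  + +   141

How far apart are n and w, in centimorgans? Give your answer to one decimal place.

The two most frequent classes, + + (141) and n w (157), are the parental types, so the F1 was + + / n w.
The recombinant classes are + w and n +: 52 + 47 = 99.
Recombination frequency = 99/397 = 0.2494 ≈ 24.9%, i.e. 24.9 centimorgans.

24.9 centimorgans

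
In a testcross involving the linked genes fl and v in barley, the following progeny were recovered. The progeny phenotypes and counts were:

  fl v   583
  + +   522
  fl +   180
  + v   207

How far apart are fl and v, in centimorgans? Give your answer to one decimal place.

The two most frequent classes, + + (522) and fl v (583), are the parental types, so the F1 was + + / fl v.
The recombinant classes are + v and fl +: 207 + 180 = 387.
Recombination frequency = 387/1492 = 0.2594 ≈ 25.9%, i.e. 25.9 centimorgans.

25.9 centimorgans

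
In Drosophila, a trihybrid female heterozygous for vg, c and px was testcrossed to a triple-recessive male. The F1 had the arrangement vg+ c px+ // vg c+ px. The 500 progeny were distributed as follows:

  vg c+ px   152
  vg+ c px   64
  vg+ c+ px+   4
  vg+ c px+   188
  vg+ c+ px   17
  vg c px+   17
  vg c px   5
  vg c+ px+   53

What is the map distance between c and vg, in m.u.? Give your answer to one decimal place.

8.6 m.u.

The two rarest classes, vg+ c+ px+ and vg c px, are the double crossovers. Comparing them with the parentals, only the c allele has switched, so c is the middle locus and the order is px – c – vg.
Crossovers in the c–vg interval produce the single-crossover classes vg c px+ and vg+ c+ px (17 + 17 = 34) plus the double crossovers (9).
RF(c–vg) = (34 + 9) / 500 = 43/500 = 0.0860 → 8.6 m.u.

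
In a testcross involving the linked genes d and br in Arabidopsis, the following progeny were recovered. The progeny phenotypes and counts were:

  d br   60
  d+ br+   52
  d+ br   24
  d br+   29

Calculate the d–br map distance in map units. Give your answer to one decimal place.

The two most frequent classes, d+ br+ (52) and d br (60), are the parental types, so the F1 was d+ br+ / d br.
The recombinant classes are d+ br and d br+: 24 + 29 = 53.
Recombination frequency = 53/165 = 0.3212 ≈ 32.1%, i.e. 32.1 map units.

32.1 map units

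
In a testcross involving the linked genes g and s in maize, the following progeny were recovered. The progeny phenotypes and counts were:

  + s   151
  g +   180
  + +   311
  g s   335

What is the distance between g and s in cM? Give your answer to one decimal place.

The two most frequent classes, + + (311) and g s (335), are the parental types, so the F1 was + + / g s.
The recombinant classes are + s and g +: 151 + 180 = 331.
Recombination frequency = 331/977 = 0.3388 ≈ 33.9%, i.e. 33.9 cM.

33.9 cM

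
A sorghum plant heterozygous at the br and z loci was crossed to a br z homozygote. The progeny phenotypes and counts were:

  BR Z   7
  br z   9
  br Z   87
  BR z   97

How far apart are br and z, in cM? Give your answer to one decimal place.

The two most frequent classes, BR z (97) and br Z (87), are the parental types, so the F1 was BR z / br Z.
The recombinant classes are BR Z and br z: 7 + 9 = 16.
Recombination frequency = 16/200 = 0.0800 ≈ 8.0%, i.e. 8.0 cM.

8.0 cM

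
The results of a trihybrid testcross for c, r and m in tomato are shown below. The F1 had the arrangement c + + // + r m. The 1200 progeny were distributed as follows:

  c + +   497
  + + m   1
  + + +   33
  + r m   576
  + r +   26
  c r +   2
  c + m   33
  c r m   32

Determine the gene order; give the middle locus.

r

The two rarest classes, c r + and + + m, are the double crossovers. Comparing them with the parentals, only the r allele has switched, so r is the middle locus and the order is c – r – m.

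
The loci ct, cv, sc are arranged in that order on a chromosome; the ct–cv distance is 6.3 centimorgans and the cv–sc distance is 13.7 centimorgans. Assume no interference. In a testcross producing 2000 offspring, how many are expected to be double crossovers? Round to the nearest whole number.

17

Map distances give recombination frequencies of 0.063 and 0.137 for the two intervals.
With no interference, expected double-crossover frequency = 0.063 × 0.137 = 0.00863.
Expected number = 0.00863 × 2000 = 17.26 ≈ 17.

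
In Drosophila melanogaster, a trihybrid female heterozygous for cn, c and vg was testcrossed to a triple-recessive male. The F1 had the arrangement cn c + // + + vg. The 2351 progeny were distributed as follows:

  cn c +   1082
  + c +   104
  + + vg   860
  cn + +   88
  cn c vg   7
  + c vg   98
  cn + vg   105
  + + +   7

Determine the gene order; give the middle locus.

vg

The two rarest classes, cn c vg and + + +, are the double crossovers. Comparing them with the parentals, only the vg allele has switched, so vg is the middle locus and the order is cn – vg – c.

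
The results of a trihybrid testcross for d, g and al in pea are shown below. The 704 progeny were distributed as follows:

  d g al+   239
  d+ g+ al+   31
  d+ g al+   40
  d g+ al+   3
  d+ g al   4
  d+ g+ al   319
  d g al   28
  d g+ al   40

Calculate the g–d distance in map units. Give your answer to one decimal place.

The two most frequent reciprocal classes, d+ g+ al and d g al+, are the parental types, so the F1 was d+ g+ al / d g al+.
The two rarest classes, d+ g al and d g+ al+, are the double crossovers. Comparing them with the parentals, only the g allele has switched, so g is the middle locus and the order is d – g – al.
Crossovers in the d–g interval produce the single-crossover classes d g+ al and d+ g al+ (40 + 40 = 80) plus the double crossovers (7).
RF(d–g) = (80 + 7) / 704 = 87/704 = 0.1236 → 12.4 map units.

12.4 map units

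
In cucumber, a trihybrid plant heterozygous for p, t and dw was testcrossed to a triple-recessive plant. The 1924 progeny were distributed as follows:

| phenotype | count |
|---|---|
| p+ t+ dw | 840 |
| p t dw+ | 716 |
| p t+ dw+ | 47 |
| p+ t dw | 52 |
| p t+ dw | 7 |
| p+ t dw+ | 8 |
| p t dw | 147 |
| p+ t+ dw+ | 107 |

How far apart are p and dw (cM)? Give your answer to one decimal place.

14.0 cM

The two most frequent reciprocal classes, p t dw+ and p+ t+ dw, are the parental types, so the F1 was p t dw+ / p+ t+ dw.
The two rarest classes, p+ t dw+ and p t+ dw, are the double crossovers. Comparing them with the parentals, only the p allele has switched, so p is the middle locus and the order is t – p – dw.
Crossovers in the p–dw interval produce the single-crossover classes p t dw and p+ t+ dw+ (147 + 107 = 254) plus the double crossovers (15).
RF(p–dw) = (254 + 15) / 1924 = 269/1924 = 0.1398 → 14.0 cM.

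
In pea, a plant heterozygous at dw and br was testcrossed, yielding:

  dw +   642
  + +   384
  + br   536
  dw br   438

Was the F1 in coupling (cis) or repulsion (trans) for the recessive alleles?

trans

The two most frequent classes are + br (536) and dw + (642); these are the parental (non-recombinant) types.
So the F1 carried + br on one chromosome and dw + on the other — the recessive alleles are on opposite chromosomes (trans / repulsion).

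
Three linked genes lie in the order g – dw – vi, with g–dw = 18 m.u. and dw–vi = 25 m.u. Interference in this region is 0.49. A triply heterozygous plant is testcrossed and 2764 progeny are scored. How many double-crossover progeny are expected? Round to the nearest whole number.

Map distances give recombination frequencies of 0.180 and 0.250 for the two intervals.
With interference 0.49 (so coincidence = 0.51), expected double-crossover frequency = 0.180 × 0.250 × 0.51 = 0.02295.
Expected number = 0.02295 × 2764 = 63.43 ≈ 63.

63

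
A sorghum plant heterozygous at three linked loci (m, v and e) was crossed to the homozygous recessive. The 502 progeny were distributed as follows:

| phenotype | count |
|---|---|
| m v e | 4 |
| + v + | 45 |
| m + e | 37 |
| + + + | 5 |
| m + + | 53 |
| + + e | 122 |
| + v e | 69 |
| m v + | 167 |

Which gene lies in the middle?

The two most frequent reciprocal classes, m v + and + + e, are the parental types, so the F1 was m v + / + + e.
The two rarest classes, m v e and + + +, are the double crossovers. Comparing them with the parentals, only the e allele has switched, so e is the middle locus and the order is m – e – v.

e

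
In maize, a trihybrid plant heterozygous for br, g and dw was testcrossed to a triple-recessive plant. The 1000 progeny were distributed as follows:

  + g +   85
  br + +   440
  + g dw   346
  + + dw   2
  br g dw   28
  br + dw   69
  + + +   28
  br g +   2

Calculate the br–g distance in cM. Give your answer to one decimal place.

6.0 cM

The two most frequent reciprocal classes, br + + and + g dw, are the parental types, so the F1 was br + + / + g dw.
The two rarest classes, br g + and + + dw, are the double crossovers. Comparing them with the parentals, only the g allele has switched, so g is the middle locus and the order is dw – g – br.
Crossovers in the g–br interval produce the single-crossover classes + + + and br g dw (28 + 28 = 56) plus the double crossovers (4).
RF(g–br) = (56 + 4) / 1000 = 60/1000 = 0.0600 → 6.0 cM.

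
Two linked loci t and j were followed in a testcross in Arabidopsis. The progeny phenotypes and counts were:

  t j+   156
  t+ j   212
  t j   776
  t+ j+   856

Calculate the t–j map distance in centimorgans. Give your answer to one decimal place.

18.4 centimorgans

The two most frequent classes, t+ j+ (856) and t j (776), are the parental types, so the F1 was t+ j+ / t j.
The recombinant classes are t+ j and t j+: 212 + 156 = 368.
Recombination frequency = 368/2000 = 0.1840 ≈ 18.4%, i.e. 18.4 centimorgans.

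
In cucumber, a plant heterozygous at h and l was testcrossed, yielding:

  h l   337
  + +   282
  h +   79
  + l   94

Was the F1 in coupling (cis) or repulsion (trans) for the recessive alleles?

cis

The two most frequent classes are + + (282) and h l (337); these are the parental (non-recombinant) types.
So the F1 carried + + on one chromosome and h l on the other — the recessive alleles are on the same chromosome (cis / coupling).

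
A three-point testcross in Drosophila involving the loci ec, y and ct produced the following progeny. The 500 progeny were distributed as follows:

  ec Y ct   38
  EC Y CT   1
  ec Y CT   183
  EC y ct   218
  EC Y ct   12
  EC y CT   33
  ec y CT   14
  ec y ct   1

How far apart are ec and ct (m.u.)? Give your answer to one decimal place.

14.6 m.u.

The two most frequent reciprocal classes, ec Y CT and EC y ct, are the parental types, so the F1 was ec Y CT / EC y ct.
The two rarest classes, EC Y CT and ec y ct, are the double crossovers. Comparing them with the parentals, only the ec allele has switched, so ec is the middle locus and the order is y – ec – ct.
Crossovers in the ec–ct interval produce the single-crossover classes ec Y ct and EC y CT (38 + 33 = 71) plus the double crossovers (2).
RF(ec–ct) = (71 + 2) / 500 = 73/500 = 0.1460 → 14.6 m.u.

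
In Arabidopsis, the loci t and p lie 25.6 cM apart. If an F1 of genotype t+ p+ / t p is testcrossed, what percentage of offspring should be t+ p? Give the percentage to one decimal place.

A map distance of 25.6 cM corresponds to a recombination frequency of 0.256.
The F1 is t+ p+ / t p, so t+ p is a recombinant gamete class with expected frequency r/2 = 0.256/2 = 0.1280.
That is 0.1280 = 12.8% of the progeny.

12.8%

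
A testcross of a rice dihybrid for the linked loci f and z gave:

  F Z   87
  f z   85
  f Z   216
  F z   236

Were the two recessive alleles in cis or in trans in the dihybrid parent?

The two most frequent classes are F z (236) and f Z (216); these are the parental (non-recombinant) types.
So the F1 carried F z on one chromosome and f Z on the other — the recessive alleles are on opposite chromosomes (trans / repulsion).

trans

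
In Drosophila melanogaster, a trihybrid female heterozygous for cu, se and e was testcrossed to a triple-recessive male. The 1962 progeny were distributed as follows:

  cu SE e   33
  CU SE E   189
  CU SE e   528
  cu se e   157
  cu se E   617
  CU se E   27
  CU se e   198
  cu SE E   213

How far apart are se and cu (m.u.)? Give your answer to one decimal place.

24.0 m.u.

The two most frequent reciprocal classes, cu se E and CU SE e, are the parental types, so the F1 was cu se E / CU SE e.
The two rarest classes, CU se E and cu SE e, are the double crossovers. Comparing them with the parentals, only the cu allele has switched, so cu is the middle locus and the order is e – cu – se.
Crossovers in the cu–se interval produce the single-crossover classes cu SE E and CU se e (213 + 198 = 411) plus the double crossovers (60).
RF(cu–se) = (411 + 60) / 1962 = 471/1962 = 0.2401 → 24.0 m.u.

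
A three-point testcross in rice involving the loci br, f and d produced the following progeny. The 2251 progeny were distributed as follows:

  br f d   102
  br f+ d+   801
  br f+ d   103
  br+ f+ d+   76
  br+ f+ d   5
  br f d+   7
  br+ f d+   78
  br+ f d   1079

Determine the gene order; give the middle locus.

The two most frequent reciprocal classes, br+ f d and br f+ d+, are the parental types, so the F1 was br+ f d / br f+ d+.
The two rarest classes, br+ f+ d and br f d+, are the double crossovers. Comparing them with the parentals, only the f allele has switched, so f is the middle locus and the order is d – f – br.

f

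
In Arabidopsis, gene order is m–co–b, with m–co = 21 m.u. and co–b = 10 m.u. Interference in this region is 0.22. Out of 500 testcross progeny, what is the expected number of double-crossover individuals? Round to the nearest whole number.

8

Map distances give recombination frequencies of 0.210 and 0.100 for the two intervals.
With interference 0.22 (so coincidence = 0.78), expected double-crossover frequency = 0.210 × 0.100 × 0.78 = 0.01638.
Expected number = 0.01638 × 500 = 8.19 ≈ 8.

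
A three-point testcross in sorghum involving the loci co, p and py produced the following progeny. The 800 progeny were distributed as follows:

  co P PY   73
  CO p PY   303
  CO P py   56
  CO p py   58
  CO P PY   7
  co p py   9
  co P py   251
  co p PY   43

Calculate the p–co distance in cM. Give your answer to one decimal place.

14.4 cM

The two most frequent reciprocal classes, CO p PY and co P py, are the parental types, so the F1 was CO p PY / co P py.
The two rarest classes, CO P PY and co p py, are the double crossovers. Comparing them with the parentals, only the p allele has switched, so p is the middle locus and the order is co – p – py.
Crossovers in the co–p interval produce the single-crossover classes co p PY and CO P py (43 + 56 = 99) plus the double crossovers (16).
RF(co–p) = (99 + 16) / 800 = 115/800 = 0.1437 → 14.4 cM.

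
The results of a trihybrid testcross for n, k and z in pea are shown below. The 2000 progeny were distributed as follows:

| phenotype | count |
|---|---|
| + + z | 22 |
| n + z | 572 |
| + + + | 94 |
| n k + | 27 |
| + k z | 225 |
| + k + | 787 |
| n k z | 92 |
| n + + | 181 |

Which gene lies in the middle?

The two most frequent reciprocal classes, + k + and n + z, are the parental types, so the F1 was + k + / n + z.
The two rarest classes, n k + and + + z, are the double crossovers. Comparing them with the parentals, only the n allele has switched, so n is the middle locus and the order is z – n – k.

n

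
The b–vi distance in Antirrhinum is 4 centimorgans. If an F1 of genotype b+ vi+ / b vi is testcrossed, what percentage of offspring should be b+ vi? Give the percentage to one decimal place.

2.0%

A map distance of 4 centimorgans corresponds to a recombination frequency of 0.040.
The F1 is b+ vi+ / b vi, so b+ vi is a recombinant gamete class with expected frequency r/2 = 0.040/2 = 0.0200.
That is 0.0200 = 2.0% of the progeny.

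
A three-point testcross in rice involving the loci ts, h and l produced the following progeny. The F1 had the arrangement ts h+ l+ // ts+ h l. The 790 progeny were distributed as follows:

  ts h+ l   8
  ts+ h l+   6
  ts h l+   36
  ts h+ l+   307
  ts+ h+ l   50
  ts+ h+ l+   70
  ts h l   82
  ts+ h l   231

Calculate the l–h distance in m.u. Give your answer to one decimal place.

12.7 m.u.

The two rarest classes, ts h+ l and ts+ h l+, are the double crossovers. Comparing them with the parentals, only the l allele has switched, so l is the middle locus and the order is ts – l – h.
Crossovers in the l–h interval produce the single-crossover classes ts h l+ and ts+ h+ l (36 + 50 = 86) plus the double crossovers (14).
RF(l–h) = (86 + 14) / 790 = 100/790 = 0.1266 → 12.7 m.u.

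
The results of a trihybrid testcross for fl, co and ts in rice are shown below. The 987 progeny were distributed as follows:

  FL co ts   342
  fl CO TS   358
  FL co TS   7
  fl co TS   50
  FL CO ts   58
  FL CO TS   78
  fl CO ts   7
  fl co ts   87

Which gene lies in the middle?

The two most frequent reciprocal classes, fl CO TS and FL co ts, are the parental types, so the F1 was fl CO TS / FL co ts.
The two rarest classes, fl CO ts and FL co TS, are the double crossovers. Comparing them with the parentals, only the ts allele has switched, so ts is the middle locus and the order is co – ts – fl.

ts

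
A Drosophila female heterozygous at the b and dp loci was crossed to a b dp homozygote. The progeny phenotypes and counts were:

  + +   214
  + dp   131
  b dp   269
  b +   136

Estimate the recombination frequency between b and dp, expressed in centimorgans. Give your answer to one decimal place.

35.6 centimorgans

The two most frequent classes, + + (214) and b dp (269), are the parental types, so the F1 was + + / b dp.
The recombinant classes are + dp and b +: 131 + 136 = 267.
Recombination frequency = 267/750 = 0.3560 ≈ 35.6%, i.e. 35.6 centimorgans.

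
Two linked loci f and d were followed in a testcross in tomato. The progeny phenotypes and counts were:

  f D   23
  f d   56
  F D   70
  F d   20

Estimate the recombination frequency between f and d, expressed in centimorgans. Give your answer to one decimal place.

25.4 centimorgans

The two most frequent classes, F D (70) and f d (56), are the parental types, so the F1 was F D / f d.
The recombinant classes are F d and f D: 20 + 23 = 43.
Recombination frequency = 43/169 = 0.2544 ≈ 25.4%, i.e. 25.4 centimorgans.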